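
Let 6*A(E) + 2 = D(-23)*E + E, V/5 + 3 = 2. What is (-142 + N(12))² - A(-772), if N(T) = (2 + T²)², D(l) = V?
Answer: 1345013285/3 ≈ 4.4834e+8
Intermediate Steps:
V = -5 (V = -15 + 5*2 = -15 + 10 = -5)
D(l) = -5
A(E) = -⅓ - 2*E/3 (A(E) = -⅓ + (-5*E + E)/6 = -⅓ + (-4*E)/6 = -⅓ - 2*E/3)
(-142 + N(12))² - A(-772) = (-142 + (2 + 12²)²)² - (-⅓ - ⅔*(-772)) = (-142 + (2 + 144)²)² - (-⅓ + 1544/3) = (-142 + 146²)² - 1*1543/3 = (-142 + 21316)² - 1543/3 = 21174² - 1543/3 = 448338276 - 1543/3 = 1345013285/3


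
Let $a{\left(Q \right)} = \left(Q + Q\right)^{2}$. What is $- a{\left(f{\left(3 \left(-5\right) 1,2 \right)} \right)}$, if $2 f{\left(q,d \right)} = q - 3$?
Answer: $-324$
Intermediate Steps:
$f{\left(q,d \right)} = - \frac{3}{2} + \frac{q}{2}$ ($f{\left(q,d \right)} = \frac{q - 3}{2} = \frac{-3 + q}{2} = - \frac{3}{2} + \frac{q}{2}$)
$a{\left(Q \right)} = 4 Q^{2}$ ($a{\left(Q \right)} = \left(2 Q\right)^{2} = 4 Q^{2}$)
$- a{\left(f{\left(3 \left(-5\right) 1,2 \right)} \right)} = - 4 \left(- \frac{3}{2} + \frac{3 \left(-5\right) 1}{2}\right)^{2} = - 4 \left(- \frac{3}{2} + \frac{\left(-15\right) 1}{2}\right)^{2} = - 4 \left(- \frac{3}{2} + \frac{1}{2} \left(-15\right)\right)^{2} = - 4 \left(- \frac{3}{2} - \frac{15}{2}\right)^{2} = - 4 \left(-9\right)^{2} = - 4 \cdot 81 = \left(-1\right) 324 = -324$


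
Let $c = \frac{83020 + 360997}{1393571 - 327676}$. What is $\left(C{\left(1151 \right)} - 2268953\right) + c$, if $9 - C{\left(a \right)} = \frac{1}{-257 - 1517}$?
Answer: $- \frac{4290340270345067}{1890897730} \approx -2.2689 \cdot 10^{6}$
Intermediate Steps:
$C{\left(a \right)} = \frac{15967}{1774}$ ($C{\left(a \right)} = 9 - \frac{1}{-257 - 1517} = 9 - \frac{1}{-1774} = 9 - - \frac{1}{1774} = 9 + \frac{1}{1774} = \frac{15967}{1774}$)
$c = \frac{444017}{1065895} \approx 0.41657$
$\left(C{\left(1151 \right)} - 2268953\right) + c = \left(\frac{15967}{1774} - 2268953\right) + \frac{444017}{1065895} = - \frac{4025106655}{1774} + \frac{444017}{1065895} = - \frac{4290340270345067}{1890897730}$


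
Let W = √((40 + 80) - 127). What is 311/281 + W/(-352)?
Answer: 311/281 - I*√7/352 ≈ 1.1068 - 0.0075163*I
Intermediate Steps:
W = I*√7 (W = √(120 - 127) = √(-7) = I*√7 ≈ 2.6458*I)
311/281 + W/(-352) = 311/281 + (I*√7)/(-352) = 311*(1/281) + (I*√7)*(-1/352) = 311/281 - I*√7/352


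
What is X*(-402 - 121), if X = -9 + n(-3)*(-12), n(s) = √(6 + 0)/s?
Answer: 4707 - 2092*√6 ≈ -417.33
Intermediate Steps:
n(s) = √6/s
X = -9 + 4*√6 (X = -9 + (√6/(-3))*(-12) = -9 + (√6*(-⅓))*(-12) = -9 - √6/3*(-12) = -9 + 4*√6 ≈ 0.79796)
X*(-402 - 121) = (-9 + 4*√6)*(-402 - 121) = (-9 + 4*√6)*(-523) = 4707 - 2092*√6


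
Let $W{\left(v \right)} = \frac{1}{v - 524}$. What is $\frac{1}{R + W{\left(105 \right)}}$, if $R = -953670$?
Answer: $- \frac{419}{399587731} \approx -1.0486 \cdot 10^{-6}$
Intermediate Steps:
$W{\left(v \right)} = \frac{1}{-524 + v}$
$\frac{1}{R + W{\left(105 \right)}} = \frac{1}{-953670 + \frac{1}{-524 + 105}} = \frac{1}{-953670 + \frac{1}{-419}} = \frac{1}{-953670 - \frac{1}{419}} = \frac{1}{- \frac{399587731}{419}} = - \frac{419}{399587731}$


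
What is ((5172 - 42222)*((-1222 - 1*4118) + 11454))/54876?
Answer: -18876975/4573 ≈ -4127.9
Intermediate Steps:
((5172 - 42222)*((-1222 - 1*4118) + 11454))/54876 = -37050*((-1222 - 4118) + 11454)*(1/54876) = -37050*(-5340 + 11454)*(1/54876) = -37050*6114*(1/54876) = -226523700*1/54876 = -18876975/4573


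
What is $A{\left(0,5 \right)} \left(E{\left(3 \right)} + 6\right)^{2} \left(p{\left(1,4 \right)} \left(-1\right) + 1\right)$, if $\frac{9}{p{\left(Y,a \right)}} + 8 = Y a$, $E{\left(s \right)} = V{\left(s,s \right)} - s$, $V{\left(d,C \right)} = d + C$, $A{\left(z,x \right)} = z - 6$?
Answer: $- \frac{3159}{2} \approx -1579.5$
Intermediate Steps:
$A{\left(z,x \right)} = -6 + z$
$V{\left(d,C \right)} = C + d$
$E{\left(s \right)} = s$ ($E{\left(s \right)} = \left(s + s\right) - s = 2 s - s = s$)
$p{\left(Y,a \right)} = \frac{9}{-8 + Y a}$
$A{\left(0,5 \right)} \left(E{\left(3 \right)} + 6\right)^{2} \left(p{\left(1,4 \right)} \left(-1\right) + 1\right) = \left(-6 + 0\right) \left(3 + 6\right)^{2} \left(\frac{9}{-8 + 1 \cdot 4} \left(-1\right) + 1\right) = - 6 \cdot 9^{2} \left(\frac{9}{-8 + 4} \left(-1\right) + 1\right) = \left(-6\right) 81 \left(\frac{9}{-4} \left(-1\right) + 1\right) = - 486 \left(9 \left(- \frac{1}{4}\right) \left(-1\right) + 1\right) = - 486 \left(\left(- \frac{9}{4}\right) \left(-1\right) + 1\right) = - 486 \left(\frac{9}{4} + 1\right) = \left(-486\right) \frac{13}{4} = - \frac{3159}{2}$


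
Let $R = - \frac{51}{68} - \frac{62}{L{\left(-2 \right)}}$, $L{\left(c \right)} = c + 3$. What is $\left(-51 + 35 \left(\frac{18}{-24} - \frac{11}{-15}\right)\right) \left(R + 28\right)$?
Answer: $\frac{86041}{48} \approx 1792.5$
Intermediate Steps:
$L{\left(c \right)} = 3 + c$
$R = - \frac{251}{4}$ ($R = - \frac{51}{68} - \frac{62}{3 - 2} = \left(-51\right) \frac{1}{68} - \frac{62}{1} = - \frac{3}{4} - 62 = - \frac{251}{4} \approx -62.75$)
$\left(-51 + 35 \left(\frac{18}{-24} - \frac{11}{-15}\right)\right) \left(R + 28\right) = \left(-51 + 35 \left(\frac{18}{-24} - \frac{11}{-15}\right)\right) \left(- \frac{251}{4} + 28\right) = \left(-51 + 35 \left(18 \left(- \frac{1}{24}\right) - - \frac{11}{15}\right)\right) \left(- \frac{139}{4}\right) = \left(-51 + 35 \left(- \frac{3}{4} + \frac{11}{15}\right)\right) \left(- \frac{139}{4}\right) = \left(-51 + 35 \left(- \frac{1}{60}\right)\right) \left(- \frac{139}{4}\right) = \left(-51 - \frac{7}{12}\right) \left(- \frac{139}{4}\right) = \left(- \frac{619}{12}\right) \left(- \frac{139}{4}\right) = \frac{86041}{48}$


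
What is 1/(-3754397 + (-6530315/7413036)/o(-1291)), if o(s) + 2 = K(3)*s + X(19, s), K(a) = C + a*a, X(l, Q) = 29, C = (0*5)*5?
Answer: -85931913312/322622517536302549 ≈ -2.6635e-7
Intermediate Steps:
C = 0 (C = 0*5 = 0)
K(a) = a**2 (K(a) = 0 + a*a = 0 + a**2 = a**2)
o(s) = 27 + 9*s (o(s) = -2 + (3**2*s + 29) = -2 + (9*s + 29) = -2 + (29 + 9*s) = 27 + 9*s)
1/(-3754397 + (-6530315/7413036)/o(-1291)) = 1/(-3754397 + (-6530315/7413036)/(27 + 9*(-1291))) = 1/(-3754397 + (-6530315*1/7413036)/(27 - 11619)) = 1/(-3754397 - 6530315/7413036/(-11592)) = 1/(-3754397 - 6530315/7413036*(-1/11592)) = 1/(-3754397 + 6530315/85931913312) = 1/(-322622517536302549/85931913312) = -85931913312/322622517536302549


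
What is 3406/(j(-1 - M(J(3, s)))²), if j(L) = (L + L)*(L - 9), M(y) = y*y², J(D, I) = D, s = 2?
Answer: 1703/2146592 ≈ 0.00079335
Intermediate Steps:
M(y) = y³
j(L) = 2*L*(-9 + L) (j(L) = (2*L)*(-9 + L) = 2*L*(-9 + L))
3406/(j(-1 - M(J(3, s)))²) = 3406/((2*(-1 - 1*3³)*(-9 + (-1 - 1*3³)))²) = 3406/((2*(-1 - 1*27)*(-9 + (-1 - 1*27)))²) = 3406/((2*(-1 - 27)*(-9 + (-1 - 27)))²) = 3406/((2*(-28)*(-9 - 28))²) = 3406/((2*(-28)*(-37))²) = 3406/(2072²) = 3406/4293184 = 3406*(1/4293184) = 1703/2146592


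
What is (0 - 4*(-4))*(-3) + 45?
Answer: -3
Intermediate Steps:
(0 - 4*(-4))*(-3) + 45 = (0 + 16)*(-3) + 45 = 16*(-3) + 45 = -48 + 45 = -3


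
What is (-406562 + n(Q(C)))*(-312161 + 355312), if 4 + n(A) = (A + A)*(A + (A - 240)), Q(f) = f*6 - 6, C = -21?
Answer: -11802230010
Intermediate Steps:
Q(f) = -6 + 6*f (Q(f) = 6*f - 6 = -6 + 6*f)
n(A) = -4 + 2*A*(-240 + 2*A) (n(A) = -4 + (A + A)*(A + (A - 240)) = -4 + (2*A)*(A + (-240 + A)) = -4 + (2*A)*(-240 + 2*A) = -4 + 2*A*(-240 + 2*A))
(-406562 + n(Q(C)))*(-312161 + 355312) = (-406562 + (-4 - 480*(-6 + 6*(-21)) + 4*(-6 + 6*(-21))²))*(-312161 + 355312) = (-406562 + (-4 - 480*(-6 - 126) + 4*(-6 - 126)²))*43151 = (-406562 + (-4 - 480*(-132) + 4*(-132)²))*43151 = (-406562 + (-4 + 63360 + 4*17424))*43151 = (-406562 + (-4 + 63360 + 69696))*43151 = (-406562 + 133052)*43151 = -273510*43151 = -11802230010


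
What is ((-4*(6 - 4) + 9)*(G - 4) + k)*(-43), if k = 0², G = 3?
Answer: 43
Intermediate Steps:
k = 0
((-4*(6 - 4) + 9)*(G - 4) + k)*(-43) = ((-4*(6 - 4) + 9)*(3 - 4) + 0)*(-43) = ((-4*2 + 9)*(-1) + 0)*(-43) = ((-8 + 9)*(-1) + 0)*(-43) = (1*(-1) + 0)*(-43) = (-1 + 0)*(-43) = -1*(-43) = 43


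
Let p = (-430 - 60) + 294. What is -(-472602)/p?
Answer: -236301/98 ≈ -2411.2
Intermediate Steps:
p = -196 (p = -490 + 294 = -196)
-(-472602)/p = -(-472602)/(-196) = -(-472602)*(-1)/196 = -438*1079/196 = -236301/98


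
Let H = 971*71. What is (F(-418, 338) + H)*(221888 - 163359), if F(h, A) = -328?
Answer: 4015850277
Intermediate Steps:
H = 68941
(F(-418, 338) + H)*(221888 - 163359) = (-328 + 68941)*(221888 - 163359) = 68613*58529 = 4015850277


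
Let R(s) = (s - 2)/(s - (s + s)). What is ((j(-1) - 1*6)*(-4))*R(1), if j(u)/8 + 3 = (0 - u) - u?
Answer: 56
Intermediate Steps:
j(u) = -24 - 16*u (j(u) = -24 + 8*((0 - u) - u) = -24 + 8*(-u - u) = -24 + 8*(-2*u) = -24 - 16*u)
R(s) = -(-2 + s)/s (R(s) = (-2 + s)/(s - 2*s) = (-2 + s)/((-s)) = (-2 + s)*(-1/s) = -(-2 + s)/s)
((j(-1) - 1*6)*(-4))*R(1) = (((-24 - 16*(-1)) - 1*6)*(-4))*((2 - 1*1)/1) = (((-24 + 16) - 6)*(-4))*(1*(2 - 1)) = ((-8 - 6)*(-4))*(1*1) = -14*(-4)*1 = 56*1 = 56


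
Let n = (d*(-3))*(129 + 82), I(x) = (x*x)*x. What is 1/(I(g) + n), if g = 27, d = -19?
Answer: 1/31710 ≈ 3.1536e-5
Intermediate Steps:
I(x) = x**3 (I(x) = x**2*x = x**3)
n = 12027 (n = (-19*(-3))*(129 + 82) = 57*211 = 12027)
1/(I(g) + n) = 1/(27**3 + 12027) = 1/(19683 + 12027) = 1/31710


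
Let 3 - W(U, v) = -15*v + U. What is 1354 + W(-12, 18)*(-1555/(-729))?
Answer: 476747/243 ≈ 1961.9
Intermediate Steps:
W(U, v) = 3 - U + 15*v (W(U, v) = 3 - (-15*v + U) = 3 - (U - 15*v) = 3 + (-U + 15*v) = 3 - U + 15*v)
1354 + W(-12, 18)*(-1555/(-729)) = 1354 + (3 - 1*(-12) + 15*18)*(-1555/(-729)) = 1354 + (3 + 12 + 270)*(-1555*(-1/729)) = 1354 + 285*(1555/729) = 1354 + 147725/243 = 476747/243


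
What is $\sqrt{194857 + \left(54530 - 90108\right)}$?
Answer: $\sqrt{159279} \approx 399.1$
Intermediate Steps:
$\sqrt{194857 + \left(54530 - 90108\right)} = \sqrt{194857 - 35578} = \sqrt{159279}$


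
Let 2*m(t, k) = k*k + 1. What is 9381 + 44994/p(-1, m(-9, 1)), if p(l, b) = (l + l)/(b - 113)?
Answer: 2529045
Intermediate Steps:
m(t, k) = ½ + k²/2 (m(t, k) = (k*k + 1)/2 = (k² + 1)/2 = (1 + k²)/2 = ½ + k²/2)
p(l, b) = 2*l/(-113 + b) (p(l, b) = (2*l)/(-113 + b) = 2*l/(-113 + b))
9381 + 44994/p(-1, m(-9, 1)) = 9381 + 44994/((2*(-1)/(-113 + (½ + (½)*1²)))) = 9381 + 44994/((2*(-1)/(-113 + (½ + (½)*1)))) = 9381 + 44994/((2*(-1)/(-113 + (½ + ½)))) = 9381 + 44994/((2*(-1)/(-113 + 1))) = 9381 + 44994/((2*(-1)/(-112))) = 9381 + 44994/((2*(-1)*(-1/112))) = 9381 + 44994/(1/56) = 9381 + 44994*56 = 9381 + 2519664 = 2529045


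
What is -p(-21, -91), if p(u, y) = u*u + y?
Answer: -350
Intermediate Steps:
p(u, y) = y + u² (p(u, y) = u² + y = y + u²)
-p(-21, -91) = -(-91 + (-21)²) = -(-91 + 441) = -1*350 = -350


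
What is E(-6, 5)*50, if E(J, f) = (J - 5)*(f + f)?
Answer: -5500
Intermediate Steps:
E(J, f) = 2*f*(-5 + J) (E(J, f) = (-5 + J)*(2*f) = 2*f*(-5 + J))
E(-6, 5)*50 = (2*5*(-5 - 6))*50 = (2*5*(-11))*50 = -110*50 = -5500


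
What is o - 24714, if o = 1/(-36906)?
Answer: -912094885/36906 ≈ -24714.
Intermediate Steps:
o = -1/36906 ≈ -2.7096e-5
o - 24714 = -1/36906 - 24714 = -912094885/36906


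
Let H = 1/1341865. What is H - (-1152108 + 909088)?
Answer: 326100032301/1341865 ≈ 2.4302e+5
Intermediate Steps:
H = 1/1341865 ≈ 7.4523e-7
H - (-1152108 + 909088) = 1/1341865 - (-1152108 + 909088) = 1/1341865 - 1*(-243020) = 1/1341865 + 243020 = 326100032301/1341865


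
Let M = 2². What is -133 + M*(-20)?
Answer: -213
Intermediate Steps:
M = 4
-133 + M*(-20) = -133 + 4*(-20) = -133 - 80 = -213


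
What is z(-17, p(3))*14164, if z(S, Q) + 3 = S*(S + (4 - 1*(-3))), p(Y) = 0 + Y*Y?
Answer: 2365388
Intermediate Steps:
p(Y) = Y² (p(Y) = 0 + Y² = Y²)
z(S, Q) = -3 + S*(7 + S) (z(S, Q) = -3 + S*(S + (4 - 1*(-3))) = -3 + S*(S + (4 + 3)) = -3 + S*(S + 7) = -3 + S*(7 + S))
z(-17, p(3))*14164 = (-3 + (-17)² + 7*(-17))*14164 = (-3 + 289 - 119)*14164 = 167*14164 = 2365388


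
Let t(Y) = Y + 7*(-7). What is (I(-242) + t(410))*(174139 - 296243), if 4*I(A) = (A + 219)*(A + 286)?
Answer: -13187232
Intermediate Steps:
t(Y) = -49 + Y (t(Y) = Y - 49 = -49 + Y)
I(A) = (219 + A)*(286 + A)/4 (I(A) = ((A + 219)*(A + 286))/4 = ((219 + A)*(286 + A))/4 = (219 + A)*(286 + A)/4)
(I(-242) + t(410))*(174139 - 296243) = ((31317/2 + (¼)*(-242)² + (505/4)*(-242)) + (-49 + 410))*(174139 - 296243) = ((31317/2 + (¼)*58564 - 61105/2) + 361)*(-122104) = ((31317/2 + 14641 - 61105/2) + 361)*(-122104) = (-253 + 361)*(-122104) = 108*(-122104) = -13187232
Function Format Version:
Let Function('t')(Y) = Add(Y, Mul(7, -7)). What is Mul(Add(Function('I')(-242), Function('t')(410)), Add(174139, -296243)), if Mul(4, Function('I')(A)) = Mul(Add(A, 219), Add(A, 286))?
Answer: -13187232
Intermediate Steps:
Function('t')(Y) = Add(-49, Y) (Function('t')(Y) = Add(Y, -49) = Add(-49, Y))
Function('I')(A) = Mul(Rational(1, 4), Add(219, A), Add(286, A)) (Function('I')(A) = Mul(Rational(1, 4), Mul(Add(A, 219), Add(A, 286))) = Mul(Rational(1, 4), Mul(Add(219, A), Add(286, A))) = Mul(Rational(1, 4), Add(219, A), Add(286, A)))
Mul(Add(Function('I')(-242), Function('t')(410)), Add(174139, -296243)) = Mul(Add(Add(Rational(31317, 2), Mul(Rational(1, 4), Pow(-242, 2)), Mul(Rational(505, 4), -242)), Add(-49, 410)), Add(174139, -296243)) = Mul(Add(Add(Rational(31317, 2), Mul(Rational(1, 4), 58564), Rational(-61105, 2)), 361), -122104) = Mul(Add(Add(Rational(31317, 2), 14641, Rational(-61105, 2)), 361), -122104) = Mul(Add(-253, 361), -122104) = Mul(108, -122104) = -13187232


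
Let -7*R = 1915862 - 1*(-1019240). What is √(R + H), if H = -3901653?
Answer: I*√211726711/7 ≈ 2078.7*I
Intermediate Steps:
R = -2935102/7 (R = -(1915862 - 1*(-1019240))/7 = -(1915862 + 1019240)/7 = -⅐*2935102 = -2935102/7 ≈ -4.1930e+5)
√(R + H) = √(-2935102/7 - 3901653) = √(-30246673/7) = I*√211726711/7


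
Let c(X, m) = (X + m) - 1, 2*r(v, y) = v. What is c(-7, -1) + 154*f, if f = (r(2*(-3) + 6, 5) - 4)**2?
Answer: 2455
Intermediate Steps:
r(v, y) = v/2
c(X, m) = -1 + X + m
f = 16 (f = ((2*(-3) + 6)/2 - 4)**2 = ((-6 + 6)/2 - 4)**2 = ((1/2)*0 - 4)**2 = (0 - 4)**2 = (-4)**2 = 16)
c(-7, -1) + 154*f = (-1 - 7 - 1) + 154*16 = -9 + 2464 = 2455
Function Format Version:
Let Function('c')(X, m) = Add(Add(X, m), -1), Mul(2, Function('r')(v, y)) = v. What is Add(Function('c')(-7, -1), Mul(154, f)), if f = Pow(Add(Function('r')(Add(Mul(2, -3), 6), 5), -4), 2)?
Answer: 2455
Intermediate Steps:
Function('r')(v, y) = Mul(Rational(1, 2), v)
Function('c')(X, m) = Add(-1, X, m)
f = 16 (f = Pow(Add(Mul(Rational(1, 2), Add(Mul(2, -3), 6)), -4), 2) = Pow(Add(Mul(Rational(1, 2), Add(-6, 6)), -4), 2) = Pow(Add(Mul(Rational(1, 2), 0), -4), 2) = Pow(Add(0, -4), 2) = Pow(-4, 2) = 16)
Add(Function('c')(-7, -1), Mul(154, f)) = Add(Add(-1, -7, -1), Mul(154, 16)) = Add(-9, 2464) = 2455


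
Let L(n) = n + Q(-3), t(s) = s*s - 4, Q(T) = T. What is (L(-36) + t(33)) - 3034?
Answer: -1988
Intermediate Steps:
t(s) = -4 + s² (t(s) = s² - 4 = -4 + s²)
L(n) = -3 + n (L(n) = n - 3 = -3 + n)
(L(-36) + t(33)) - 3034 = ((-3 - 36) + (-4 + 33²)) - 3034 = (-39 + (-4 + 1089)) - 3034 = (-39 + 1085) - 3034 = 1046 - 3034 = -1988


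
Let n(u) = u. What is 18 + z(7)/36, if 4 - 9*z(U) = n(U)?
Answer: 1943/108 ≈ 17.991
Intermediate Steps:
z(U) = 4/9 - U/9
18 + z(7)/36 = 18 + (4/9 - ⅑*7)/36 = 18 + (4/9 - 7/9)*(1/36) = 18 - ⅓*1/36 = 18 - 1/108 = 1943/108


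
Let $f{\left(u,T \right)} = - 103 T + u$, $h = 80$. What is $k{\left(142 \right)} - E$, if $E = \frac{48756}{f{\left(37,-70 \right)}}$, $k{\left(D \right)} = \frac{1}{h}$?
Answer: $- \frac{3893233}{579760} \approx -6.7152$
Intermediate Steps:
$k{\left(D \right)} = \frac{1}{80}$
$f{\left(u,T \right)} = u - 103 T$
$E = \frac{48756}{7247}$ ($E = \frac{48756}{37 - -7210} = \frac{48756}{37 + 7210} = \frac{48756}{7247} \approx 6.7278$)
$k{\left(142 \right)} - E = \frac{1}{80} - \frac{48756}{7247} = - \frac{3893233}{579760}$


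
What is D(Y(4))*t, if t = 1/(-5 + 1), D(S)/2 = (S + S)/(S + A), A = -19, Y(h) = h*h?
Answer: 16/3 ≈ 5.3333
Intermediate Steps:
Y(h) = h²
D(S) = 4*S/(-19 + S) (D(S) = 2*((S + S)/(S - 19)) = 2*((2*S)/(-19 + S)) = 2*(2*S/(-19 + S)) = 4*S/(-19 + S))
t = -¼ (t = 1/(-4) = -¼ ≈ -0.25000)
D(Y(4))*t = (4*4²/(-19 + 4²))*(-¼) = (4*16/(-19 + 16))*(-¼) = (4*16/(-3))*(-¼) = (4*16*(-⅓))*(-¼) = -64/3*(-¼) = 16/3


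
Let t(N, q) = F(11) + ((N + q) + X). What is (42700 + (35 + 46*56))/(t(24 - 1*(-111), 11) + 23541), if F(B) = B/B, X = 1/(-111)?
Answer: 5029521/2629367 ≈ 1.9128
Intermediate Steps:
X = -1/111 ≈ -0.0090090
F(B) = 1
t(N, q) = 110/111 + N + q (t(N, q) = 1 + ((N + q) - 1/111) = 1 + (-1/111 + N + q) = 110/111 + N + q)
(42700 + (35 + 46*56))/(t(24 - 1*(-111), 11) + 23541) = (42700 + (35 + 46*56))/((110/111 + (24 - 1*(-111)) + 11) + 23541) = (42700 + (35 + 2576))/((110/111 + (24 + 111) + 11) + 23541) = (42700 + 2611)/((110/111 + 135 + 11) + 23541) = 45311/(16316/111 + 23541) = 45311/(2629367/111) = 45311*(111/2629367) = 5029521/2629367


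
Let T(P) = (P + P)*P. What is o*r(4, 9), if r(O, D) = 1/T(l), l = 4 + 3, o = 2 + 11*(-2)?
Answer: -10/49 ≈ -0.20408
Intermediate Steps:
o = -20 (o = 2 - 22 = -20)
l = 7
T(P) = 2*P² (T(P) = (2*P)*P = 2*P²)
r(O, D) = 1/98 (r(O, D) = 1/(2*7²) = 1/(2*49) = 1/98)
o*r(4, 9) = -20*1/98 = -10/49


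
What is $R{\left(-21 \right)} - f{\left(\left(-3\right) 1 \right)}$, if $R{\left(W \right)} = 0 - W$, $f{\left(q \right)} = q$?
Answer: $24$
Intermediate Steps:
$R{\left(W \right)} = - W$
$R{\left(-21 \right)} - f{\left(\left(-3\right) 1 \right)} = \left(-1\right) \left(-21\right) - \left(-3\right) 1 = 21 - -3 = 21 + 3 = 24$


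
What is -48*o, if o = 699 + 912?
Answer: -77328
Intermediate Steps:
o = 1611
-48*o = -48*1611 = -77328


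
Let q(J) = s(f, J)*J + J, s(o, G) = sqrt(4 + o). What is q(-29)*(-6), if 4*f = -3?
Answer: 174 + 87*sqrt(13) ≈ 487.68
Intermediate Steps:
f = -3/4 (f = (1/4)*(-3) = -3/4 ≈ -0.75000)
q(J) = J + J*sqrt(13)/2 (q(J) = sqrt(4 - 3/4)*J + J = sqrt(13/4)*J + J = (sqrt(13)/2)*J + J = J*sqrt(13)/2 + J = J + J*sqrt(13)/2)
q(-29)*(-6) = ((1/2)*(-29)*(2 + sqrt(13)))*(-6) = (-29 - 29*sqrt(13)/2)*(-6) = 174 + 87*sqrt(13)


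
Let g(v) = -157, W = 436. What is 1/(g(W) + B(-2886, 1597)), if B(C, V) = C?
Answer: -1/3043 ≈ -0.00032862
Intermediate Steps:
1/(g(W) + B(-2886, 1597)) = 1/(-157 - 2886) = 1/(-3043) = -1/3043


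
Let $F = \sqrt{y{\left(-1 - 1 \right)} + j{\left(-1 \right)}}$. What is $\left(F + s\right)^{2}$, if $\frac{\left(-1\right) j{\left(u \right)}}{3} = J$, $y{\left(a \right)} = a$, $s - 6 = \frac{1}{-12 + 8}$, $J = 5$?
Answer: $\frac{257}{16} + \frac{23 i \sqrt{17}}{2} \approx 16.063 + 47.416 i$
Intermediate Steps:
$s = \frac{23}{4}$ ($s = 6 + \frac{1}{-12 + 8} = 6 + \frac{1}{-4} = 6 - \frac{1}{4} = \frac{23}{4} \approx 5.75$)
$j{\left(u \right)} = -15$ ($j{\left(u \right)} = \left(-3\right) 5 = -15$)
$F = i \sqrt{17}$ ($F = \sqrt{\left(-1 - 1\right) - 15} = \sqrt{-2 - 15} = \sqrt{-17} = i \sqrt{17} \approx 4.1231 i$)
$\left(F + s\right)^{2} = \left(i \sqrt{17} + \frac{23}{4}\right)^{2} = \left(\frac{23}{4} + i \sqrt{17}\right)^{2}$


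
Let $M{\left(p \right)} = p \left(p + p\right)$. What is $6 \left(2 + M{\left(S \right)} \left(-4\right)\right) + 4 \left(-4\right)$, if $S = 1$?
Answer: $-52$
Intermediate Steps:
$M{\left(p \right)} = 2 p^{2}$ ($M{\left(p \right)} = p 2 p = 2 p^{2}$)
$6 \left(2 + M{\left(S \right)} \left(-4\right)\right) + 4 \left(-4\right) = 6 \left(2 + 2 \cdot 1^{2} \left(-4\right)\right) + 4 \left(-4\right) = 6 \left(2 + 2 \cdot 1 \left(-4\right)\right) - 16 = 6 \left(2 + 2 \left(-4\right)\right) - 16 = 6 \left(2 - 8\right) - 16 = 6 \left(-6\right) - 16 = -36 - 16 = -52$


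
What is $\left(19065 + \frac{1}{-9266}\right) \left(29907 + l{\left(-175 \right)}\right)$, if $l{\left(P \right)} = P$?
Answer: $\frac{2626172392274}{4633} \approx 5.6684 \cdot 10^{8}$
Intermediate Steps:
$\left(19065 + \frac{1}{-9266}\right) \left(29907 + l{\left(-175 \right)}\right) = \left(19065 + \frac{1}{-9266}\right) \left(29907 - 175\right) = \left(19065 - \frac{1}{9266}\right) 29732 = \frac{176656289}{9266} \cdot 29732 = \frac{2626172392274}{4633}$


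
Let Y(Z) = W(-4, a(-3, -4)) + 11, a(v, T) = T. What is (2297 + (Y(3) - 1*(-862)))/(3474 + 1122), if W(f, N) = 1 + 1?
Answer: 793/1149 ≈ 0.69017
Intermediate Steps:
W(f, N) = 2
Y(Z) = 13 (Y(Z) = 2 + 11 = 13)
(2297 + (Y(3) - 1*(-862)))/(3474 + 1122) = (2297 + (13 - 1*(-862)))/(3474 + 1122) = (2297 + (13 + 862))/4596 = (2297 + 875)*(1/4596) = 3172*(1/4596) = 793/1149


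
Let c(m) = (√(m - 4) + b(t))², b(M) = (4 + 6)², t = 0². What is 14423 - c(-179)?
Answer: 4606 - 200*I*√183 ≈ 4606.0 - 2705.6*I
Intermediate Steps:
t = 0
b(M) = 100 (b(M) = 10² = 100)
c(m) = (100 + √(-4 + m))² (c(m) = (√(m - 4) + 100)² = (√(-4 + m) + 100)² = (100 + √(-4 + m))²)
14423 - c(-179) = 14423 - (100 + √(-4 - 179))² = 14423 - (100 + √(-183))² = 14423 - (100 + I*√183)²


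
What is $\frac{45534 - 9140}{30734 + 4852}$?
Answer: $\frac{18197}{17793} \approx 1.0227$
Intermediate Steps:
$\frac{45534 - 9140}{30734 + 4852} = \frac{36394}{35586} = 36394 \cdot \frac{1}{35586} = \frac{18197}{17793}$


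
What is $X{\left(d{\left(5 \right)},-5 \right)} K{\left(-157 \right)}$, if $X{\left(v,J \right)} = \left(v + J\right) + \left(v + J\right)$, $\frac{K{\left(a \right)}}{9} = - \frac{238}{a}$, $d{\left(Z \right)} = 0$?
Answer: $- \frac{21420}{157} \approx -136.43$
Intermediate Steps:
$K{\left(a \right)} = - \frac{2142}{a}$ ($K{\left(a \right)} = 9 \left(- \frac{238}{a}\right) = - \frac{2142}{a}$)
$X{\left(v,J \right)} = 2 J + 2 v$ ($X{\left(v,J \right)} = \left(J + v\right) + \left(J + v\right) = 2 J + 2 v$)
$X{\left(d{\left(5 \right)},-5 \right)} K{\left(-157 \right)} = \left(2 \left(-5\right) + 2 \cdot 0\right) \left(- \frac{2142}{-157}\right) = \left(-10 + 0\right) \left(\left(-2142\right) \left(- \frac{1}{157}\right)\right) = \left(-10\right) \frac{2142}{157} = - \frac{21420}{157}$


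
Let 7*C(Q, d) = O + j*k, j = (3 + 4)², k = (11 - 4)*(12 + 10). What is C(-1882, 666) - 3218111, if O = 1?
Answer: -22519230/7 ≈ -3.2170e+6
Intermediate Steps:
k = 154 (k = 7*22 = 154)
j = 49 (j = 7² = 49)
C(Q, d) = 7547/7 (C(Q, d) = (1 + 49*154)/7 = (1 + 7546)/7 = (⅐)*7547 = 7547/7)
C(-1882, 666) - 3218111 = 7547/7 - 3218111 = -22519230/7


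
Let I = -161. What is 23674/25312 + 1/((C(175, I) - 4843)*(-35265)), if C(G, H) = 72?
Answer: 284509593473/304194761520 ≈ 0.93529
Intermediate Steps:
23674/25312 + 1/((C(175, I) - 4843)*(-35265)) = 23674/25312 + 1/((72 - 4843)*(-35265)) = 23674*(1/25312) - 1/35265/(-4771) = 1691/1808 - 1/4771*(-1/35265) = 1691/1808 + 1/168249315 = 284509593473/304194761520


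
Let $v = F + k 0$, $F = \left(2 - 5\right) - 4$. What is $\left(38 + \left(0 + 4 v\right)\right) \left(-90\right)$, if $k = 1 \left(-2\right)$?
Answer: $-900$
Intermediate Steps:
$k = -2$
$F = -7$ ($F = -3 - 4 = -7$)
$v = -7$ ($v = -7 - 0 = -7 + 0 = -7$)
$\left(38 + \left(0 + 4 v\right)\right) \left(-90\right) = \left(38 + \left(0 + 4 \left(-7\right)\right)\right) \left(-90\right) = \left(38 + \left(0 - 28\right)\right) \left(-90\right) = \left(38 - 28\right) \left(-90\right) = 10 \left(-90\right) = -900$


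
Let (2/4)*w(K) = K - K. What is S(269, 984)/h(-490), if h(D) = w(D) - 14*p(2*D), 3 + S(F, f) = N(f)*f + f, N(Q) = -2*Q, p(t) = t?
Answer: -1935531/13720 ≈ -141.07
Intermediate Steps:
w(K) = 0 (w(K) = 2*(K - K) = 2*0 = 0)
S(F, f) = -3 + f - 2*f² (S(F, f) = -3 + ((-2*f)*f + f) = -3 + (-2*f² + f) = -3 + (f - 2*f²) = -3 + f - 2*f²)
h(D) = -28*D (h(D) = 0 - 28*D = -28*D)
S(269, 984)/h(-490) = (-3 + 984 - 2*984²)/((-28*(-490))) = (-3 + 984 - 2*968256)/13720 = (-3 + 984 - 1936512)*(1/13720) = -1935531*1/13720 = -1935531/13720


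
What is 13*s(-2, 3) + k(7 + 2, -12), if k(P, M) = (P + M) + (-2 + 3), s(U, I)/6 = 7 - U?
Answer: 700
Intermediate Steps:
s(U, I) = 42 - 6*U (s(U, I) = 6*(7 - U) = 42 - 6*U)
k(P, M) = 1 + M + P (k(P, M) = (M + P) + 1 = 1 + M + P)
13*s(-2, 3) + k(7 + 2, -12) = 13*(42 - 6*(-2)) + (1 - 12 + (7 + 2)) = 13*(42 + 12) + (1 - 12 + 9) = 13*54 - 2 = 702 - 2 = 700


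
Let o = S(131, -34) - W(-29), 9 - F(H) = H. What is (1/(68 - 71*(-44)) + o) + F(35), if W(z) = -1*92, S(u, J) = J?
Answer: 102145/3192 ≈ 32.000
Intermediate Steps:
F(H) = 9 - H
W(z) = -92
o = 58 (o = -34 - 1*(-92) = -34 + 92 = 58)
(1/(68 - 71*(-44)) + o) + F(35) = (1/(68 - 71*(-44)) + 58) + (9 - 1*35) = (1/(68 + 3124) + 58) + (9 - 35) = (1/3192 + 58) - 26 = 185137/3192 - 26 = 102145/3192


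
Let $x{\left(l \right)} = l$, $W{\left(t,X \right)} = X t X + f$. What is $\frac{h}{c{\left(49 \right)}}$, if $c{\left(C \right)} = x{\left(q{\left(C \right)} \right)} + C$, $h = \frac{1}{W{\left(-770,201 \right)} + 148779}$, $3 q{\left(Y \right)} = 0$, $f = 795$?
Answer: $- \frac{1}{1517000604} \approx -6.592 \cdot 10^{-10}$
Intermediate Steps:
$W{\left(t,X \right)} = 795 + t X^{2}$ ($W{\left(t,X \right)} = X t X + 795 = t X^{2} + 795 = 795 + t X^{2}$)
$q{\left(Y \right)} = 0$ ($q{\left(Y \right)} = \frac{1}{3} \cdot 0 = 0$)
$h = - \frac{1}{30959196}$ ($h = \frac{1}{\left(795 - 770 \cdot 201^{2}\right) + 148779} = \frac{1}{\left(795 - 31108770\right) + 148779} = \frac{1}{-31107975 + 148779} = \frac{1}{-30959196} = - \frac{1}{30959196} \approx -3.2301 \cdot 10^{-8}$)
$c{\left(C \right)} = C$ ($c{\left(C \right)} = 0 + C = C$)
$\frac{h}{c{\left(49 \right)}} = - \frac{1}{30959196 \cdot 49} = \left(- \frac{1}{30959196}\right) \frac{1}{49} = - \frac{1}{1517000604}$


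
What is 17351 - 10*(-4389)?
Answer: 61241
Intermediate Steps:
17351 - 10*(-4389) = 17351 - 1*(-43890) = 17351 + 43890 = 61241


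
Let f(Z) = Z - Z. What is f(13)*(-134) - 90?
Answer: -90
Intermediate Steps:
f(Z) = 0
f(13)*(-134) - 90 = 0*(-134) - 90 = 0 - 90 = -90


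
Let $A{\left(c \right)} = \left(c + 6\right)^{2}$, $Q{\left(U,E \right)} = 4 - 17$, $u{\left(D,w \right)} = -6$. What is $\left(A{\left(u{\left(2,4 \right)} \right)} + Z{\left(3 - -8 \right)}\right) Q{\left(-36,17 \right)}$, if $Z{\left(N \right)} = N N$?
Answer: $-1573$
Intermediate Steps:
$Q{\left(U,E \right)} = -13$ ($Q{\left(U,E \right)} = 4 - 17 = -13$)
$Z{\left(N \right)} = N^{2}$
$A{\left(c \right)} = \left(6 + c\right)^{2}$
$\left(A{\left(u{\left(2,4 \right)} \right)} + Z{\left(3 - -8 \right)}\right) Q{\left(-36,17 \right)} = \left(\left(6 - 6\right)^{2} + \left(3 - -8\right)^{2}\right) \left(-13\right) = \left(0^{2} + \left(3 + 8\right)^{2}\right) \left(-13\right) = \left(0 + 11^{2}\right) \left(-13\right) = \left(0 + 121\right) \left(-13\right) = 121 \left(-13\right) = -1573$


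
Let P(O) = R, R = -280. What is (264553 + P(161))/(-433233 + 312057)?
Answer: -88091/40392 ≈ -2.1809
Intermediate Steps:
P(O) = -280
(264553 + P(161))/(-433233 + 312057) = (264553 - 280)/(-433233 + 312057) = 264273/(-121176) = 264273*(-1/121176) = -88091/40392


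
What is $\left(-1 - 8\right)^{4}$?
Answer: $6561$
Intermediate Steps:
$\left(-1 - 8\right)^{4} = \left(-9\right)^{4} = 6561$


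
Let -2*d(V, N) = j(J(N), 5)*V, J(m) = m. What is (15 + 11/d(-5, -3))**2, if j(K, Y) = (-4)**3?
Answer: 5707321/25600 ≈ 222.94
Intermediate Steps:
j(K, Y) = -64
d(V, N) = 32*V (d(V, N) = -(-32)*V = 32*V)
(15 + 11/d(-5, -3))**2 = (15 + 11/((32*(-5))))**2 = (15 + 11/(-160))**2 = (15 + 11*(-1/160))**2 = (15 - 11/160)**2 = (2389/160)**2 = 5707321/25600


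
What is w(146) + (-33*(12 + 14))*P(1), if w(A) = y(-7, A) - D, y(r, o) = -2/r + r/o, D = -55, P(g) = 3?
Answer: -2574175/1022 ≈ -2518.8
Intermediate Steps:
w(A) = 387/7 - 7/A (w(A) = (-2/(-7) - 7/A) - 1*(-55) = (-2*(-⅐) - 7/A) + 55 = (2/7 - 7/A) + 55 = 387/7 - 7/A)
w(146) + (-33*(12 + 14))*P(1) = (387/7 - 7/146) - 33*(12 + 14)*3 = (387/7 - 7*1/146) - 33*26*3 = (387/7 - 7/146) - 858*3 = 56453/1022 - 2574 = -2574175/1022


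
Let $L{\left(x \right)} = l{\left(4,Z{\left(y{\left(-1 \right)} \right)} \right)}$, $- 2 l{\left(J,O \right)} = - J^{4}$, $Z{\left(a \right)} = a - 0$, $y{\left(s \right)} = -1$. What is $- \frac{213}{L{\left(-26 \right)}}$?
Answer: $- \frac{213}{128} \approx -1.6641$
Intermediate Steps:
$Z{\left(a \right)} = a$ ($Z{\left(a \right)} = a + 0 = a$)
$l{\left(J,O \right)} = \frac{J^{4}}{2}$ ($l{\left(J,O \right)} = - \frac{\left(-1\right) J^{4}}{2} = \frac{J^{4}}{2}$)
$L{\left(x \right)} = 128$ ($L{\left(x \right)} = \frac{4^{4}}{2} = \frac{1}{2} \cdot 256 = 128$)
$- \frac{213}{L{\left(-26 \right)}} = - \frac{213}{128}$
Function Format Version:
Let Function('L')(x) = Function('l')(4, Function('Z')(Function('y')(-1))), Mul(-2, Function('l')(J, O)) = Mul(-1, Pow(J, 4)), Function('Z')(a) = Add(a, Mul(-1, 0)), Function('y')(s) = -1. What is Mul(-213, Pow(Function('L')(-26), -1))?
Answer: Rational(-213, 128) ≈ -1.6641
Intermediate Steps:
Function('Z')(a) = a (Function('Z')(a) = Add(a, 0) = a)
Function('l')(J, O) = Mul(Rational(1, 2), Pow(J, 4)) (Function('l')(J, O) = Mul(Rational(-1, 2), Mul(-1, Pow(J, 4))) = Mul(Rational(1, 2), Pow(J, 4)))
Function('L')(x) = 128 (Function('L')(x) = Mul(Rational(1, 2), Pow(4, 4)) = Mul(Rational(1, 2), 256) = 128)
Mul(-213, Pow(Function('L')(-26), -1)) = Mul(-213, Pow(128, -1)) = Mul(-213, Rational(1, 128)) = Rational(-213, 128)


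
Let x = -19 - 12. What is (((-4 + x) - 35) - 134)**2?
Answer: 41616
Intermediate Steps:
x = -31
(((-4 + x) - 35) - 134)**2 = (((-4 - 31) - 35) - 134)**2 = ((-35 - 35) - 134)**2 = (-70 - 134)**2 = (-204)**2 = 41616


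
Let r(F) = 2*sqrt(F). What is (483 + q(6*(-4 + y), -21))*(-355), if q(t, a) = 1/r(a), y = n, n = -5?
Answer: -171465 + 355*I*sqrt(21)/42 ≈ -1.7147e+5 + 38.734*I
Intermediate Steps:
y = -5
q(t, a) = 1/(2*sqrt(a))
(483 + q(6*(-4 + y), -21))*(-355) = (483 + 1/(2*sqrt(-21)))*(-355) = (483 + (-I*sqrt(21)/21)/2)*(-355) = (483 - I*sqrt(21)/42)*(-355) = -171465 + 355*I*sqrt(21)/42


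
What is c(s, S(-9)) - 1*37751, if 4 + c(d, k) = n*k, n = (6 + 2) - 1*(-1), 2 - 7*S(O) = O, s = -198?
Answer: -264186/7 ≈ -37741.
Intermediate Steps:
S(O) = 2/7 - O/7
n = 9 (n = 8 + 1 = 9)
c(d, k) = -4 + 9*k
c(s, S(-9)) - 1*37751 = (-4 + 9*(2/7 - 1/7*(-9))) - 1*37751 = (-4 + 9*(2/7 + 9/7)) - 37751 = (-4 + 9*(11/7)) - 37751 = (-4 + 99/7) - 37751 = 71/7 - 37751 = -264186/7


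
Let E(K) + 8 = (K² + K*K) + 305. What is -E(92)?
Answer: -17225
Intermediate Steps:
E(K) = 297 + 2*K² (E(K) = -8 + ((K² + K*K) + 305) = -8 + ((K² + K²) + 305) = -8 + (2*K² + 305) = -8 + (305 + 2*K²) = 297 + 2*K²)
-E(92) = -(297 + 2*92²) = -(297 + 2*8464) = -(297 + 16928) = -1*17225 = -17225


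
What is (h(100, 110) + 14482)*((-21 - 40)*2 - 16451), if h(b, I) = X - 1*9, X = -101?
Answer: -238187156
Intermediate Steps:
h(b, I) = -110 (h(b, I) = -101 - 1*9 = -101 - 9 = -110)
(h(100, 110) + 14482)*((-21 - 40)*2 - 16451) = (-110 + 14482)*((-21 - 40)*2 - 16451) = 14372*(-61*2 - 16451) = 14372*(-122 - 16451) = 14372*(-16573) = -238187156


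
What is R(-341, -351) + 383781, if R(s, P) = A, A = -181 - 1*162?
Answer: 383438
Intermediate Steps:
A = -343 (A = -181 - 162 = -343)
R(s, P) = -343
R(-341, -351) + 383781 = -343 + 383781 = 383438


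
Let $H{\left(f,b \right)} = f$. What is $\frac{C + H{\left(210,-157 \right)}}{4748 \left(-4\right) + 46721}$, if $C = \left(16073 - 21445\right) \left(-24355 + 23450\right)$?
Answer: $\frac{373990}{2133} \approx 175.34$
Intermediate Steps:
$C = 4861660$ ($C = \left(-5372\right) \left(-905\right) = 4861660$)
$\frac{C + H{\left(210,-157 \right)}}{4748 \left(-4\right) + 46721} = \frac{4861660 + 210}{4748 \left(-4\right) + 46721} = \frac{4861870}{-18992 + 46721} = \frac{4861870}{27729} = 4861870 \cdot \frac{1}{27729} = \frac{373990}{2133}$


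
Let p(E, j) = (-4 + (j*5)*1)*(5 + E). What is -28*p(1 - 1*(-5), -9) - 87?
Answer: 15005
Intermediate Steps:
p(E, j) = (-4 + 5*j)*(5 + E) (p(E, j) = (-4 + (5*j)*1)*(5 + E) = (-4 + 5*j)*(5 + E))
-28*p(1 - 1*(-5), -9) - 87 = -28*(-20 - 4*(1 - 1*(-5)) + 25*(-9) + 5*(1 - 1*(-5))*(-9)) - 87 = -28*(-20 - 4*(1 + 5) - 225 + 5*(1 + 5)*(-9)) - 87 = -28*(-20 - 4*6 - 225 + 5*6*(-9)) - 87 = -28*(-20 - 24 - 225 - 270) - 87 = -28*(-539) - 87 = 15092 - 87 = 15005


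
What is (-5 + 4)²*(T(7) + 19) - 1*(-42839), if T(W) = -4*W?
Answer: 42830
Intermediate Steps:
(-5 + 4)²*(T(7) + 19) - 1*(-42839) = (-5 + 4)²*(-4*7 + 19) - 1*(-42839) = (-1)²*(-28 + 19) + 42839 = 1*(-9) + 42839 = -9 + 42839 = 42830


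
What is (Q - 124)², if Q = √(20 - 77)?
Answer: (124 - I*√57)² ≈ 15319.0 - 1872.4*I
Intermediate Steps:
Q = I*√57 (Q = √(-57) = I*√57 ≈ 7.5498*I)
(Q - 124)² = (I*√57 - 124)² = (-124 + I*√57)²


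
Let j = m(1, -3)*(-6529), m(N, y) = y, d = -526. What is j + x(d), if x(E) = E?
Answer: 19061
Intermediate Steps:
j = 19587 (j = -3*(-6529) = 19587)
j + x(d) = 19587 - 526 = 19061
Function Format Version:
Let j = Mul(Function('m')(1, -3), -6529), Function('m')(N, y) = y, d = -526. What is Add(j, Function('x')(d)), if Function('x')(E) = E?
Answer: 19061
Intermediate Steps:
j = 19587 (j = Mul(-3, -6529) = 19587)
Add(j, Function('x')(d)) = Add(19587, -526) = 19061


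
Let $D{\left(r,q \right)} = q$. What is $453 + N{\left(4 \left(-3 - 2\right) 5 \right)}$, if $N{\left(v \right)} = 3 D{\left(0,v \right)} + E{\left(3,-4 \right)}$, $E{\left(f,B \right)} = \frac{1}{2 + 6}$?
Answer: $\frac{1225}{8} \approx 153.13$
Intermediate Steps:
$E{\left(f,B \right)} = \frac{1}{8}$
$N{\left(v \right)} = \frac{1}{8} + 3 v$ ($N{\left(v \right)} = 3 v + \frac{1}{8} = \frac{1}{8} + 3 v$)
$453 + N{\left(4 \left(-3 - 2\right) 5 \right)} = 453 + \left(\frac{1}{8} + 3 \cdot 4 \left(-3 - 2\right) 5\right) = 453 + \left(\frac{1}{8} + 3 \cdot 4 \left(-5\right) 5\right) = 453 + \left(\frac{1}{8} + 3 \left(\left(-20\right) 5\right)\right) = 453 + \left(\frac{1}{8} + 3 \left(-100\right)\right) = 453 + \left(\frac{1}{8} - 300\right) = 453 - \frac{2399}{8} = \frac{1225}{8}$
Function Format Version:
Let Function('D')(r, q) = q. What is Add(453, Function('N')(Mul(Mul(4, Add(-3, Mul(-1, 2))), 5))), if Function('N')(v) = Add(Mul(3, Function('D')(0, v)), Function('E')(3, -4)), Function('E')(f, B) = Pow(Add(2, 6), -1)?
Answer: Rational(1225, 8) ≈ 153.13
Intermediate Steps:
Function('E')(f, B) = Rational(1, 8) (Function('E')(f, B) = Pow(8, -1) = Rational(1, 8))
Function('N')(v) = Add(Rational(1, 8), Mul(3, v)) (Function('N')(v) = Add(Mul(3, v), Rational(1, 8)) = Add(Rational(1, 8), Mul(3, v)))
Add(453, Function('N')(Mul(Mul(4, Add(-3, Mul(-1, 2))), 5))) = Add(453, Add(Rational(1, 8), Mul(3, Mul(Mul(4, Add(-3, Mul(-1, 2))), 5)))) = Add(453, Add(Rational(1, 8), Mul(3, Mul(Mul(4, Add(-3, -2)), 5)))) = Add(453, Add(Rational(1, 8), Mul(3, Mul(Mul(4, -5), 5)))) = Add(453, Add(Rational(1, 8), Mul(3, Mul(-20, 5)))) = Add(453, Add(Rational(1, 8), Mul(3, -100))) = Add(453, Add(Rational(1, 8), -300)) = Add(453, Rational(-2399, 8)) = Rational(1225, 8)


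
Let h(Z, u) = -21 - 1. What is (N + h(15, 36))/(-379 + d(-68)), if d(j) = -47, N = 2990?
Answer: -1484/213 ≈ -6.9671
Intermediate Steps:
h(Z, u) = -22
(N + h(15, 36))/(-379 + d(-68)) = (2990 - 22)/(-379 - 47) = 2968/(-426) = 2968*(-1/426) = -1484/213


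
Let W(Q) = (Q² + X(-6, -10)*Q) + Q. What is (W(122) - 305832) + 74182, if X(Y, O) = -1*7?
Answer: -217498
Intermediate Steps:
X(Y, O) = -7
W(Q) = Q² - 6*Q (W(Q) = (Q² - 7*Q) + Q = Q² - 6*Q)
(W(122) - 305832) + 74182 = (122*(-6 + 122) - 305832) + 74182 = (122*116 - 305832) + 74182 = (14152 - 305832) + 74182 = -291680 + 74182 = -217498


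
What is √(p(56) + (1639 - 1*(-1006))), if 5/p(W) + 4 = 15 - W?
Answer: 2*√5951/3 ≈ 51.428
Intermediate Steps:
p(W) = 5/(11 - W) (p(W) = 5/(-4 + (15 - W)) = 5/(11 - W))
√(p(56) + (1639 - 1*(-1006))) = √(-5/(-11 + 56) + (1639 - 1*(-1006))) = √(-5/45 + (1639 + 1006)) = √(-5*1/45 + 2645) = √(-⅑ + 2645) = √(23804/9) = 2*√5951/3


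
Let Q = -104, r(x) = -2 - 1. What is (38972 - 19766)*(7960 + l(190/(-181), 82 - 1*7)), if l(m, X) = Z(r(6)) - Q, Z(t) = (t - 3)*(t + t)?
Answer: 155568600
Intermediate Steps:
r(x) = -3
Z(t) = 2*t*(-3 + t) (Z(t) = (-3 + t)*(2*t) = 2*t*(-3 + t))
l(m, X) = 140 (l(m, X) = 2*(-3)*(-3 - 3) - 1*(-104) = 2*(-3)*(-6) + 104 = 36 + 104 = 140)
(38972 - 19766)*(7960 + l(190/(-181), 82 - 1*7)) = (38972 - 19766)*(7960 + 140) = 19206*8100 = 155568600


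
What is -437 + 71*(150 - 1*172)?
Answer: -1999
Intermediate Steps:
-437 + 71*(150 - 1*172) = -437 + 71*(150 - 172) = -437 + 71*(-22) = -437 - 1562 = -1999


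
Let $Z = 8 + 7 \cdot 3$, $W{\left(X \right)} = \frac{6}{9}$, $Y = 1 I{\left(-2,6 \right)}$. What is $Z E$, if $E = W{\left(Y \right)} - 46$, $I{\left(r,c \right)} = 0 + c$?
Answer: $- \frac{3944}{3} \approx -1314.7$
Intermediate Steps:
$I{\left(r,c \right)} = c$
$Y = 6$ ($Y = 1 \cdot 6 = 6$)
$W{\left(X \right)} = \frac{2}{3}$ ($W{\left(X \right)} = 6 \cdot \frac{1}{9} = \frac{2}{3}$)
$Z = 29$ ($Z = 8 + 21 = 29$)
$E = - \frac{136}{3}$ ($E = \frac{2}{3} - 46 = - \frac{136}{3} \approx -45.333$)
$Z E = 29 \left(- \frac{136}{3}\right) = - \frac{3944}{3}$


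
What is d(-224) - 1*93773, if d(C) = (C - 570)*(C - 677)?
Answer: 621621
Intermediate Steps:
d(C) = (-677 + C)*(-570 + C) (d(C) = (-570 + C)*(-677 + C) = (-677 + C)*(-570 + C))
d(-224) - 1*93773 = (385890 + (-224)**2 - 1247*(-224)) - 1*93773 = (385890 + 50176 + 279328) - 93773 = 715394 - 93773 = 621621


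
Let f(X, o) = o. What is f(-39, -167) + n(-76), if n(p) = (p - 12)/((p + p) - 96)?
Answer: -5166/31 ≈ -166.65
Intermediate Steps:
n(p) = (-12 + p)/(-96 + 2*p) (n(p) = (-12 + p)/(2*p - 96) = (-12 + p)/(-96 + 2*p))
f(-39, -167) + n(-76) = -167 + (-12 - 76)/(2*(-48 - 76)) = -167 + (1/2)*(-88)/(-124) = -167 + (1/2)*(-1/124)*(-88) = -167 + 11/31 = -5166/31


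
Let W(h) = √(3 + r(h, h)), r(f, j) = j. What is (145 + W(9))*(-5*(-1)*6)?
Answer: 4350 + 60*√3 ≈ 4453.9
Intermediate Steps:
W(h) = √(3 + h)
(145 + W(9))*(-5*(-1)*6) = (145 + √(3 + 9))*(-5*(-1)*6) = (145 + √12)*(-1*(-5)*6) = (145 + 2*√3)*(5*6) = (145 + 2*√3)*30 = 4350 + 60*√3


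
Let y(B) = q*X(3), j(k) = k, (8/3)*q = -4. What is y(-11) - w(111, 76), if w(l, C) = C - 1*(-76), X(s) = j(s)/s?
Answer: -307/2 ≈ -153.50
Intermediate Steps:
q = -3/2 (q = (3/8)*(-4) = -3/2 ≈ -1.5000)
X(s) = 1 (X(s) = s/s = 1)
w(l, C) = 76 + C (w(l, C) = C + 76 = 76 + C)
y(B) = -3/2 (y(B) = -3/2*1 = -3/2)
y(-11) - w(111, 76) = -3/2 - (76 + 76) = -3/2 - 1*152 = -3/2 - 152 = -307/2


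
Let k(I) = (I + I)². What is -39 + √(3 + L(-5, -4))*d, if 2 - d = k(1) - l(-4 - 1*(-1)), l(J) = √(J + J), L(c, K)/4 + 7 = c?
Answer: -39 - 3*I*√5*(2 - I*√6) ≈ -55.432 - 13.416*I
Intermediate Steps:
L(c, K) = -28 + 4*c
l(J) = √2*√J (l(J) = √(2*J) = √2*√J)
k(I) = 4*I² (k(I) = (2*I)² = 4*I²)
d = -2 + I*√6 (d = 2 - (4*1² - √2*√(-4 - 1*(-1))) = 2 - (4*1 - √2*√(-4 + 1)) = 2 - (4 - √2*√(-3)) = 2 - (4 - √2*I*√3) = 2 - (4 - I*√6) = 2 + (-4 + I*√6) = -2 + I*√6 ≈ -2.0 + 2.4495*I)
-39 + √(3 + L(-5, -4))*d = -39 + √(3 + (-28 + 4*(-5)))*(-2 + I*√6) = -39 + √(3 + (-28 - 20))*(-2 + I*√6) = -39 + √(3 - 48)*(-2 + I*√6) = -39 + √(-45)*(-2 + I*√6) = -39 + (3*I*√5)*(-2 + I*√6) = -39 + 3*I*√5*(-2 + I*√6)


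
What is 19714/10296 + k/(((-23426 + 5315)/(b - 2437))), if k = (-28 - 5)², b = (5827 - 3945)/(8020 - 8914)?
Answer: 688010633881/4630692924 ≈ 148.58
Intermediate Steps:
b = -941/447 (b = 1882/(-894) = 1882*(-1/894) = -941/447 ≈ -2.1051)
k = 1089 (k = (-33)² = 1089)
19714/10296 + k/(((-23426 + 5315)/(b - 2437))) = 19714/10296 + 1089/(((-23426 + 5315)/(-941/447 - 2437))) = 19714*(1/10296) + 1089/((-18111/(-1090280/447))) = 9857/5148 + 1089/((-18111*(-447/1090280))) = 9857/5148 + 1089/(8095617/1090280) = 9857/5148 + 1089*(1090280/8095617) = 9857/5148 + 131923880/899513 = 688010633881/4630692924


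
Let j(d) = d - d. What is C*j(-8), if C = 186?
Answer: 0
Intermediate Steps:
j(d) = 0
C*j(-8) = 186*0 = 0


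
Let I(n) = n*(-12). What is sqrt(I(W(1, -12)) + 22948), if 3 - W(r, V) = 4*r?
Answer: 4*sqrt(1435) ≈ 151.53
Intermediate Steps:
W(r, V) = 3 - 4*r
I(n) = -12*n
sqrt(I(W(1, -12)) + 22948) = sqrt(-12*(3 - 4*1) + 22948) = sqrt(-12*(3 - 4) + 22948) = sqrt(-12*(-1) + 22948) = sqrt(12 + 22948) = sqrt(22960) = 4*sqrt(1435)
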